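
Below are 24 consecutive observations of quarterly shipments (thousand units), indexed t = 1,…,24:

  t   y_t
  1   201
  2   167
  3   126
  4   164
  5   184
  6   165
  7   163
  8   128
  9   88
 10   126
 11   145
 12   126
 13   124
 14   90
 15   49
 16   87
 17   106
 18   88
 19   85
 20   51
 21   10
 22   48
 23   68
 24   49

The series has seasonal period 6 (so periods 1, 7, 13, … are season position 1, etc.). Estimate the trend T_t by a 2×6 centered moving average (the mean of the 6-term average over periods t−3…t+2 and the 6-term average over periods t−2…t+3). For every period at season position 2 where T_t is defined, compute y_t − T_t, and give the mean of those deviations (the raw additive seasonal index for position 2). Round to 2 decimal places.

Season position 2 occurs at t = 8, 14, 20 (where T_t is defined).
t=8: T_8 = 139.0833; y_8 − T_8 = 128 − 139.0833 = -11.0833
t=14: T_14 = 100.2500; y_14 − T_14 = 90 − 100.2500 = -10.2500
t=20: T_20 = 61.5000; y_20 − T_20 = 51 − 61.5000 = -10.5000
Mean deviation: (-11.0833 + -10.2500 + -10.5000) / 3 = -10.61

-10.61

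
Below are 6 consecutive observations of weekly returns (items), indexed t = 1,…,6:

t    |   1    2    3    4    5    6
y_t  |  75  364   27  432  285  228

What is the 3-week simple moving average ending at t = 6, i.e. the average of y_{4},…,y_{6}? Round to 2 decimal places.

315.00

Sum of periods 4–6: 432 + 285 + 228 = 945
Divide by 3: 945 / 3 = 315.00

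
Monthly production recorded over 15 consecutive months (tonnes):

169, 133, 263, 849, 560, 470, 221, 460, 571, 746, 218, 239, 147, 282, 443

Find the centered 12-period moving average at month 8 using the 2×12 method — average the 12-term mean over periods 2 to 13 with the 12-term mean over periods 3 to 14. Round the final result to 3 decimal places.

Sum over 2–13: 133 + 263 + 849 + 560 + 470 + 221 + 460 + 571 + 746 + 218 + 239 + 147 = 4877
Sum over 3–14: 263 + 849 + 560 + 470 + 221 + 460 + 571 + 746 + 218 + 239 + 147 + 282 = 5026
CMA at t=8 = (4877 + 5026) / (2·12) = 9903 / 24 = 412.625

412.625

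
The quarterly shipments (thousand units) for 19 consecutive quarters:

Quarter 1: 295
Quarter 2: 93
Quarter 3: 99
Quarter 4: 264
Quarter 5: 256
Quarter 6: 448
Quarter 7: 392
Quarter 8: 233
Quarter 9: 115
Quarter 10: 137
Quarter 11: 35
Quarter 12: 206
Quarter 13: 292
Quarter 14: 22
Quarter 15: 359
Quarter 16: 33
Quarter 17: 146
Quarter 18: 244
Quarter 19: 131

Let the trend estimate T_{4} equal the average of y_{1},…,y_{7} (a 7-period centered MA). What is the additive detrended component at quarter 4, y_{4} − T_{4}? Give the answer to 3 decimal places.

0.143

Trend T_4 = (295 + 93 + 99 + 264 + 256 + 448 + 392) / 7 = 1847/7 = 263.85714
Detrended value: 264 − 263.85714 = 0.143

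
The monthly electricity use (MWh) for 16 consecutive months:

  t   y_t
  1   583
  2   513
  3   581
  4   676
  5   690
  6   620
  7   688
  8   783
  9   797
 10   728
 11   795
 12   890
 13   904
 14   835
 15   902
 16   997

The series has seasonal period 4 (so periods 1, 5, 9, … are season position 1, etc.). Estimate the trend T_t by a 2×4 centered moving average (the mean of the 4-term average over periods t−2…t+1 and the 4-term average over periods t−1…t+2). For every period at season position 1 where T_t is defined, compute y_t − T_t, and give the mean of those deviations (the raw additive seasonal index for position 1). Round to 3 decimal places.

Season position 1 occurs at t = 5, 9, 13 (where T_t is defined).
t=5: T_5 = 655.12500; y_5 − T_5 = 690 − 655.12500 = 34.87500
t=9: T_9 = 762.37500; y_9 − T_9 = 797 − 762.37500 = 34.62500
t=13: T_13 = 869.37500; y_13 − T_13 = 904 − 869.37500 = 34.62500
Mean deviation: (34.87500 + 34.62500 + 34.62500) / 3 = 34.708

34.708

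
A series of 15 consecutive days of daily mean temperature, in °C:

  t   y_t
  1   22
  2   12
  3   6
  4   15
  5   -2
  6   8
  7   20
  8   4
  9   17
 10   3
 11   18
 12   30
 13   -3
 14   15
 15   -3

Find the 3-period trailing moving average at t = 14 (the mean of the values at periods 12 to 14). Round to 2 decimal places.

14.00

Sum of periods 12–14: 30 + (-3) + 15 = 42
Divide by 3: 42 / 3 = 14.00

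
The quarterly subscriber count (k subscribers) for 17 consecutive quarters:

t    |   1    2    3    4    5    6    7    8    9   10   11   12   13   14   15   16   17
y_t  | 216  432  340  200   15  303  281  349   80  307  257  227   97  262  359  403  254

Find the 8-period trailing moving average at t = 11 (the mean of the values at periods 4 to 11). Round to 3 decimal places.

Sum of periods 4–11: 200 + 15 + 303 + 281 + 349 + 80 + 307 + 257 = 1792
Divide by 8: 1792 / 8 = 224.000

224.000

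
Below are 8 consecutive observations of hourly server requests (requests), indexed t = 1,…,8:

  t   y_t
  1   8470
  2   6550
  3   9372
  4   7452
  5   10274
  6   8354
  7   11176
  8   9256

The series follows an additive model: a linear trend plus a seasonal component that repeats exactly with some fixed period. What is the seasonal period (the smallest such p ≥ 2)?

First differences y_{t+1} − y_t: -1920, 2822, -1920, 2822, -1920, 2822, …
The difference pattern repeats every 2 terms and not for any smaller step, so p = 2.

2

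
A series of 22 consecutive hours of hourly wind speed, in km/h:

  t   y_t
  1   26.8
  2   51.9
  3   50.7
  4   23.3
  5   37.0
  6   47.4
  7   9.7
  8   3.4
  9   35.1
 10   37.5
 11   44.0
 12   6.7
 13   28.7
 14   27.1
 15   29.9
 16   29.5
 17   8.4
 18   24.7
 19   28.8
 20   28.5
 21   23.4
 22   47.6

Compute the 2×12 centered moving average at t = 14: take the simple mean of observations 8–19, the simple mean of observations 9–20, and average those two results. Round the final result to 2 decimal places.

Sum over 8–19: 3.4 + 35.1 + 37.5 + 44.0 + 6.7 + 28.7 + 27.1 + 29.9 + 29.5 + 8.4 + 24.7 + 28.8 = 303.8
Sum over 9–20: 35.1 + 37.5 + 44.0 + 6.7 + 28.7 + 27.1 + 29.9 + 29.5 + 8.4 + 24.7 + 28.8 + 28.5 = 328.9
CMA at t=14 = (303.8 + 328.9) / (2·12) = 632.7 / 24 = 26.36

26.36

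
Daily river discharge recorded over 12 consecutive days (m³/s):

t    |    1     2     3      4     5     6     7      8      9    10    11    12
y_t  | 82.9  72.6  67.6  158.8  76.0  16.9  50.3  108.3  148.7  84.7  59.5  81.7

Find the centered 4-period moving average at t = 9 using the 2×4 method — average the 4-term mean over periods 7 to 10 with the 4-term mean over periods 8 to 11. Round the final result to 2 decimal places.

Sum over 7–10: 50.3 + 108.3 + 148.7 + 84.7 = 392.0
Sum over 8–11: 108.3 + 148.7 + 84.7 + 59.5 = 401.2
CMA at t=9 = (392.0 + 401.2) / (2·4) = 793.2 / 8 = 99.15

99.15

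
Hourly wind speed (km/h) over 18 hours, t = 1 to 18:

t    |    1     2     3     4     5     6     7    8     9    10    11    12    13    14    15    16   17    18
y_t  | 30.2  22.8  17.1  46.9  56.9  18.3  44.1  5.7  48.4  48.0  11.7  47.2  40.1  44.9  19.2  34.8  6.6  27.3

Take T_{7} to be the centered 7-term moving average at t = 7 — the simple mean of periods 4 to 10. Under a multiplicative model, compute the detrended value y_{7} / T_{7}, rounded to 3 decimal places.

Trend T_7 = (46.9 + 56.9 + 18.3 + 44.1 + 5.7 + 48.4 + 48.0) / 7 = 268.3/7 = 38.32857
Ratio to trend: 44.1 / 38.32857 = 1.151

1.151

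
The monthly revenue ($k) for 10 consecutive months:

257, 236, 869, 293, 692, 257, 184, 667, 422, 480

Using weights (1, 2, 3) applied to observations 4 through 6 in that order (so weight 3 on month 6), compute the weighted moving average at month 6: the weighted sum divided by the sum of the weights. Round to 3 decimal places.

408.000

Weighted sum: 1·293 + 2·692 + 3·257 = 293 + 1384 + 771 = 2448
Weight total: 1 + 2 + 3 = 6
WMA = 2448 / 6 = 408.000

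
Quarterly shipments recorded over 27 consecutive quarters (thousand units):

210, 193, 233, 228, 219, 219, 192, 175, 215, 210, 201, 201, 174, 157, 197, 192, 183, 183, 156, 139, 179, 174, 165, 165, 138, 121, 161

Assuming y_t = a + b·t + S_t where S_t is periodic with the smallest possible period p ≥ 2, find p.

First differences y_{t+1} − y_t: -17, 40, -5, -9, 0, -27, -17, 40, -5, -9, 0, -27, -17, 40, …
The difference pattern repeats every 6 terms and not for any smaller step, so p = 6.

6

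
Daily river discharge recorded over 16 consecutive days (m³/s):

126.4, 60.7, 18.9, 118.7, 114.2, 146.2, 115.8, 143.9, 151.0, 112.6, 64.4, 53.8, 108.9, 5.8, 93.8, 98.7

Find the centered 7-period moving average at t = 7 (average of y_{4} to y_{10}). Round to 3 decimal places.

128.914

Sum of periods 4–10: 118.7 + 114.2 + 146.2 + 115.8 + 143.9 + 151.0 + 112.6 = 902.4
Divide by 7: 902.4 / 7 = 128.914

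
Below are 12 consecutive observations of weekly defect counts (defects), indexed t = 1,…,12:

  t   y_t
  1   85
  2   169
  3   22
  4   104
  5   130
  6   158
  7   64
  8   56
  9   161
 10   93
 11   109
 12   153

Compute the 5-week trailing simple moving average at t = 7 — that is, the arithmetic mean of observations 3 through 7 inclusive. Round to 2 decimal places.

95.60

Sum of periods 3–7: 22 + 104 + 130 + 158 + 64 = 478
Divide by 5: 478 / 5 = 95.60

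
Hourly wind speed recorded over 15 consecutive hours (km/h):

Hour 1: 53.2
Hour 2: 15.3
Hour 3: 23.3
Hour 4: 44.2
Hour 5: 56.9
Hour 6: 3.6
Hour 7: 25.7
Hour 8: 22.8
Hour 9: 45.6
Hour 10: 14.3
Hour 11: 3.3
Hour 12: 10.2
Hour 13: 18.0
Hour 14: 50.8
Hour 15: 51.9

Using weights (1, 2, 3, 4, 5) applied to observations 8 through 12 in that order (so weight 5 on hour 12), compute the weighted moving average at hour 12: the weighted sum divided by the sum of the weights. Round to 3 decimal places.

Weighted sum: 1·22.8 + 2·45.6 + 3·14.3 + 4·3.3 + 5·10.2 = 22.8 + 91.2 + 42.9 + 13.2 + 51.0 = 221.1
Weight total: 1 + 2 + 3 + 4 + 5 = 15
WMA = 221.1 / 15 = 14.740

14.740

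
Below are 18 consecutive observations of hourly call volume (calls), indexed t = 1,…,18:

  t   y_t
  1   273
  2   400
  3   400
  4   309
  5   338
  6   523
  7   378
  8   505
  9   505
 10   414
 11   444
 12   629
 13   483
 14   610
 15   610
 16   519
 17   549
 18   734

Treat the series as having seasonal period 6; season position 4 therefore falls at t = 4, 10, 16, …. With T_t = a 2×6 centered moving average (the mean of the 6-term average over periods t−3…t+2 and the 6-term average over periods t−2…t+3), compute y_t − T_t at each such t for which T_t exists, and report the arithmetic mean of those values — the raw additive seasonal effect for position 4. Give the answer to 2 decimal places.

Season position 4 occurs at t = 4, 10 (where T_t is defined).
t=4: T_4 = 382.5833; y_4 − T_4 = 309 − 382.5833 = -73.5833
t=10: T_10 = 487.9167; y_10 − T_10 = 414 − 487.9167 = -73.9167
Mean deviation: (-73.5833 + -73.9167) / 2 = -73.75

-73.75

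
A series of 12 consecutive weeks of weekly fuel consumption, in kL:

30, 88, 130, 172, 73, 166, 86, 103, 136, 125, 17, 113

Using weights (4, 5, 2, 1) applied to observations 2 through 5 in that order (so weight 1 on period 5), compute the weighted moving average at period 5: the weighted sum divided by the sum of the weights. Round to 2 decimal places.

118.25

Weighted sum: 4·88 + 5·130 + 2·172 + 1·73 = 352 + 650 + 344 + 73 = 1419
Weight total: 4 + 5 + 2 + 1 = 12
WMA = 1419 / 12 = 118.25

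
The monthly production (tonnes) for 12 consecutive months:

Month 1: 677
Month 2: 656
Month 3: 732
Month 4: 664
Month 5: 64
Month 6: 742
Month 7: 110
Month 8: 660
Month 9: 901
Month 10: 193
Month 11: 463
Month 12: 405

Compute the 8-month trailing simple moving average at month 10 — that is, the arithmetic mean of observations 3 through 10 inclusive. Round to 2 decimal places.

508.25

Sum of periods 3–10: 732 + 664 + 64 + 742 + 110 + 660 + 901 + 193 = 4066
Divide by 8: 4066 / 8 = 508.25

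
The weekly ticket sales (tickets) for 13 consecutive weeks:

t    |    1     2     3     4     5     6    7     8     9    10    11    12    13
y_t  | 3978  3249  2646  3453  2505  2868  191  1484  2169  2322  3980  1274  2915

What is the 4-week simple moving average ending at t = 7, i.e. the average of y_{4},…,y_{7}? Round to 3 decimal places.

Sum of periods 4–7: 3453 + 2505 + 2868 + 191 = 9017
Divide by 4: 9017 / 4 = 2254.250

2254.250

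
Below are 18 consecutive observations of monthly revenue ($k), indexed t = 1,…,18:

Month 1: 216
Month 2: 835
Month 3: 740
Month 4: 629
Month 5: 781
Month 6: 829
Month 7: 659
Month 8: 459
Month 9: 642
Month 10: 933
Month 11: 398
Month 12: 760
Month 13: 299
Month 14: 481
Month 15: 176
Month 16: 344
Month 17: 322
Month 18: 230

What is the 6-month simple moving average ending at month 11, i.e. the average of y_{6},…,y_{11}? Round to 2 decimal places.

653.33

Sum of periods 6–11: 829 + 659 + 459 + 642 + 933 + 398 = 3920
Divide by 6: 3920 / 6 = 653.33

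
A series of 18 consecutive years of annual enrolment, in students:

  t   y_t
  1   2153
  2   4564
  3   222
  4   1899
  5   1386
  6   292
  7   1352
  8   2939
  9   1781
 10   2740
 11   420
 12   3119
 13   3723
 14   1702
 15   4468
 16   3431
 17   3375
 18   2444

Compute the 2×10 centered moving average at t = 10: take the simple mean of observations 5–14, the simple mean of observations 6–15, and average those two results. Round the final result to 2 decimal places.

Sum over 5–14: 1386 + 292 + 1352 + 2939 + 1781 + 2740 + 420 + 3119 + 3723 + 1702 = 19454
Sum over 6–15: 292 + 1352 + 2939 + 1781 + 2740 + 420 + 3119 + 3723 + 1702 + 4468 = 22536
CMA at t=10 = (19454 + 22536) / (2·10) = 41990 / 20 = 2099.50

2099.50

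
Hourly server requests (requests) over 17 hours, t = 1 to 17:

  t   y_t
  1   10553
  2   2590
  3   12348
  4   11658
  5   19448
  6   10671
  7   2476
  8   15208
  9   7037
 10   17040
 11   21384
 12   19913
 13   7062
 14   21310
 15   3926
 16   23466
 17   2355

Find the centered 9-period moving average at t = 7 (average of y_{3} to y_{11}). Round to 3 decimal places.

Sum of periods 3–11: 12348 + 11658 + 19448 + 10671 + 2476 + 15208 + 7037 + 17040 + 21384 = 117270
Divide by 9: 117270 / 9 = 13030.000

13030.000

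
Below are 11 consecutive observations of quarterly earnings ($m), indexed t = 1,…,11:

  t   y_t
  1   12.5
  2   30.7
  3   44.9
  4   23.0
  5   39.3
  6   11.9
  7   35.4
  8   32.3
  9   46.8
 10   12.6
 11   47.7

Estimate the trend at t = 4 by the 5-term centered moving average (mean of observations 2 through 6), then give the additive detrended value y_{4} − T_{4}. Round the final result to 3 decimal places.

-6.960

Trend T_4 = (30.7 + 44.9 + 23.0 + 39.3 + 11.9) / 5 = 149.8/5 = 29.96000
Detrended value: 23.0 − 29.96000 = -6.960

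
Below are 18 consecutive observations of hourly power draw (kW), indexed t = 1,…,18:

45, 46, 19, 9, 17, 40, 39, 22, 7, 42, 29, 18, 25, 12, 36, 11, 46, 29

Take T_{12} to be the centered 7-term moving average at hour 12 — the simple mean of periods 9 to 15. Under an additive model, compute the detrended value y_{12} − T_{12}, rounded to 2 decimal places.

Trend T_12 = (7 + 42 + 29 + 18 + 25 + 12 + 36) / 7 = 169/7 = 24.1429
Detrended value: 18 − 24.1429 = -6.14

-6.14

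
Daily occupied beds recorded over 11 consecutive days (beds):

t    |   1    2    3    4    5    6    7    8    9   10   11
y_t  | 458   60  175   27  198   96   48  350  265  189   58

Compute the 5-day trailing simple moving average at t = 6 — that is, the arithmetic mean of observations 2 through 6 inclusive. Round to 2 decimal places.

111.20

Sum of periods 2–6: 60 + 175 + 27 + 198 + 96 = 556
Divide by 5: 556 / 5 = 111.20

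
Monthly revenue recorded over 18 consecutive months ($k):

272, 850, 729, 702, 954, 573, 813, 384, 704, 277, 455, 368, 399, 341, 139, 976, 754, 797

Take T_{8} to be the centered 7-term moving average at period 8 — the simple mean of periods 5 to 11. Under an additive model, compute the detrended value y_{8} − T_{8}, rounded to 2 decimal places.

-210.29

Trend T_8 = (954 + 573 + 813 + 384 + 704 + 277 + 455) / 7 = 4160/7 = 594.2857
Detrended value: 384 − 594.2857 = -210.29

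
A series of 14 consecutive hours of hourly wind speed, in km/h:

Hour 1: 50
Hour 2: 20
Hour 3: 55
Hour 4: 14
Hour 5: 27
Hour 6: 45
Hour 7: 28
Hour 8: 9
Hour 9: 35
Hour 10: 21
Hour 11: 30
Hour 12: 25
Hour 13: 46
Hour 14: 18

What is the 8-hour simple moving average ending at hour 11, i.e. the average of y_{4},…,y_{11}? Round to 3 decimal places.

Sum of periods 4–11: 14 + 27 + 45 + 28 + 9 + 35 + 21 + 30 = 209
Divide by 8: 209 / 8 = 26.125

26.125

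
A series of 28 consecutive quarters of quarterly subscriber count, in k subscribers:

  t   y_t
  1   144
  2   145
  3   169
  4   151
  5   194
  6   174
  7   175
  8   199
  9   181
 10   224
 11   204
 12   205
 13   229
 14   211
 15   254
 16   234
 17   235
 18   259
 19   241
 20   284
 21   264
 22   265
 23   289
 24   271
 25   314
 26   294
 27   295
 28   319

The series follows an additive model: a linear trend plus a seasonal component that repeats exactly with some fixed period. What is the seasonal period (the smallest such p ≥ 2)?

First differences y_{t+1} − y_t: 1, 24, -18, 43, -20, 1, 24, -18, 43, -20, 1, 24, …
The difference pattern repeats every 5 terms and not for any smaller step, so p = 5.

5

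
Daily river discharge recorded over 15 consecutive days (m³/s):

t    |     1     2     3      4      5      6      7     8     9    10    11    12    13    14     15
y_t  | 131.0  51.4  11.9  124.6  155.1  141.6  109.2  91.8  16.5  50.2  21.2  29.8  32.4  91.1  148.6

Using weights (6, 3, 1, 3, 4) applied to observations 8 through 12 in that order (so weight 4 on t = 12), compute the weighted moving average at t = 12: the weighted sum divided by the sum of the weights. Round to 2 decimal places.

49.02

Weighted sum: 6·91.8 + 3·16.5 + 1·50.2 + 3·21.2 + 4·29.8 = 550.8 + 49.5 + 50.2 + 63.6 + 119.2 = 833.3
Weight total: 6 + 3 + 1 + 3 + 4 = 17
WMA = 833.3 / 17 = 49.02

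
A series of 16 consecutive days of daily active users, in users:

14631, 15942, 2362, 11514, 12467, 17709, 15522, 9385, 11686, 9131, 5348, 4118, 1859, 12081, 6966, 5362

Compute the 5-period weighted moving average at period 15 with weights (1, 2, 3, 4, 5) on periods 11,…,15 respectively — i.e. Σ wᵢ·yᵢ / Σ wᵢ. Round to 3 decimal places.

6821.000

Weighted sum: 1·5348 + 2·4118 + 3·1859 + 4·12081 + 5·6966 = 5348 + 8236 + 5577 + 48324 + 34830 = 102315
Weight total: 1 + 2 + 3 + 4 + 5 = 15
WMA = 102315 / 15 = 6821.000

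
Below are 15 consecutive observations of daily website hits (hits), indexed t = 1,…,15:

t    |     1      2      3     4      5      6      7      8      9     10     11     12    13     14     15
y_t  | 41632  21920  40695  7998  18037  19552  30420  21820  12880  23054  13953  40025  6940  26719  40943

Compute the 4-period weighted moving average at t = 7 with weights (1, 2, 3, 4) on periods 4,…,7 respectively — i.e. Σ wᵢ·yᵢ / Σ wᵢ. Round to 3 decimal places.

22440.800

Weighted sum: 1·7998 + 2·18037 + 3·19552 + 4·30420 = 7998 + 36074 + 58656 + 121680 = 224408
Weight total: 1 + 2 + 3 + 4 = 10
WMA = 224408 / 10 = 22440.800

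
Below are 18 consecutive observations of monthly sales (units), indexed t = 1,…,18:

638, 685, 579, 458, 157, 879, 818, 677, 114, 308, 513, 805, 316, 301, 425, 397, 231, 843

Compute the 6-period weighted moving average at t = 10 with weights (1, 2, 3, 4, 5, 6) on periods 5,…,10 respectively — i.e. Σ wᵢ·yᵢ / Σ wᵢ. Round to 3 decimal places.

Weighted sum: 1·157 + 2·879 + 3·818 + 4·677 + 5·114 + 6·308 = 157 + 1758 + 2454 + 2708 + 570 + 1848 = 9495
Weight total: 1 + 2 + 3 + 4 + 5 + 6 = 21
WMA = 9495 / 21 = 452.143

452.143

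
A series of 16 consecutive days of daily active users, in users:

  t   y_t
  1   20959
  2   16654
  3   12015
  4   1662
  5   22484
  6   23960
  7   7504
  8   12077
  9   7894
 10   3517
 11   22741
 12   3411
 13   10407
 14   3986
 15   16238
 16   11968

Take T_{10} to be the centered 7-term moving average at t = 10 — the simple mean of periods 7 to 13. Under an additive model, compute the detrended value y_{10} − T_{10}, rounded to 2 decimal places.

-6133.14

Trend T_10 = (7504 + 12077 + 7894 + 3517 + 22741 + 3411 + 10407) / 7 = 67551/7 = 9650.1429
Detrended value: 3517 − 9650.1429 = -6133.14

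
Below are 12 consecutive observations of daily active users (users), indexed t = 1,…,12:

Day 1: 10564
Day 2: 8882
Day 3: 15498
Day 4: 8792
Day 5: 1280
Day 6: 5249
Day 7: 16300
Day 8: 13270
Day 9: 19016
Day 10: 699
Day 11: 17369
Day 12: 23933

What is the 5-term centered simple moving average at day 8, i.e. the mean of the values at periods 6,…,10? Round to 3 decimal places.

Sum of periods 6–10: 5249 + 16300 + 13270 + 19016 + 699 = 54534
Divide by 5: 54534 / 5 = 10906.800

10906.800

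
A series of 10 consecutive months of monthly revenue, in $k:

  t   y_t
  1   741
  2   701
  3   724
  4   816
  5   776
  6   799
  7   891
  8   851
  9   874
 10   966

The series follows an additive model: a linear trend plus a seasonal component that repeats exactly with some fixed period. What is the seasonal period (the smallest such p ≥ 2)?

3

First differences y_{t+1} − y_t: -40, 23, 92, -40, 23, 92, -40, 23, …
The difference pattern repeats every 3 terms and not for any smaller step, so p = 3.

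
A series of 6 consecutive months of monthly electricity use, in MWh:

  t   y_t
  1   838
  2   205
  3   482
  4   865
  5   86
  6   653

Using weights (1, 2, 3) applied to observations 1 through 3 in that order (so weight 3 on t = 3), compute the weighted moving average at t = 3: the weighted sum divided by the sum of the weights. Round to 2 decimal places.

Weighted sum: 1·838 + 2·205 + 3·482 = 838 + 410 + 1446 = 2694
Weight total: 1 + 2 + 3 = 6
WMA = 2694 / 6 = 449.00

449.00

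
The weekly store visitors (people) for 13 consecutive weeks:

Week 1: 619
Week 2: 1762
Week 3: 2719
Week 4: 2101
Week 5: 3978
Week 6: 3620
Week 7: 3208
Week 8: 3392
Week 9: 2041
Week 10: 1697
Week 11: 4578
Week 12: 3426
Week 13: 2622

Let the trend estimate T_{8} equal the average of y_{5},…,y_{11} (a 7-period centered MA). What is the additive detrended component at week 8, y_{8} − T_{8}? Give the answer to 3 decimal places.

175.714

Trend T_8 = (3978 + 3620 + 3208 + 3392 + 2041 + 1697 + 4578) / 7 = 22514/7 = 3216.28571
Detrended value: 3392 − 3216.28571 = 175.714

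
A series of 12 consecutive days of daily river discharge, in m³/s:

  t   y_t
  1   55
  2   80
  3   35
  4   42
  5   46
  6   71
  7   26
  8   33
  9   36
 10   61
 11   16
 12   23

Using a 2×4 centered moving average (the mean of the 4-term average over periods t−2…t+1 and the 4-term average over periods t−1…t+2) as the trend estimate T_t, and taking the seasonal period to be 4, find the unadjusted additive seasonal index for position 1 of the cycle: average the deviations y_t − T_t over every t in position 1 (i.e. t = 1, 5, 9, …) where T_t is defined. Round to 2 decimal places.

-1.56

Season position 1 occurs at t = 5, 9 (where T_t is defined).
t=5: T_5 = 47.3750; y_5 − T_5 = 46 − 47.3750 = -1.3750
t=9: T_9 = 37.7500; y_9 − T_9 = 36 − 37.7500 = -1.7500
Mean deviation: (-1.3750 + -1.7500) / 2 = -1.56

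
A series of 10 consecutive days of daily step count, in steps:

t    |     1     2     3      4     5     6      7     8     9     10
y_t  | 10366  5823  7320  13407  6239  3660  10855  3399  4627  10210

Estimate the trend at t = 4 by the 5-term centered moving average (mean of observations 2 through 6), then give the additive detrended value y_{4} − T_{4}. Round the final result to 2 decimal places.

6117.20

Trend T_4 = (5823 + 7320 + 13407 + 6239 + 3660) / 5 = 36449/5 = 7289.8000
Detrended value: 13407 − 7289.8000 = 6117.20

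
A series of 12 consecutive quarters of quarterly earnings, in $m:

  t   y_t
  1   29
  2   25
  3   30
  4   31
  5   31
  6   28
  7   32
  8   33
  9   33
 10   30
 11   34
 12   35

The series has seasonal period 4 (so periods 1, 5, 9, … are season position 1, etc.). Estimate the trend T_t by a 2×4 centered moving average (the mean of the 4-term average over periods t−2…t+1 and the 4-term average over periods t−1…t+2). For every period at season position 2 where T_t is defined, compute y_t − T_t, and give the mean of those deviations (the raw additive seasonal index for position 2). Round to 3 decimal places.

-2.750

Season position 2 occurs at t = 6, 10 (where T_t is defined).
t=6: T_6 = 30.75000; y_6 − T_6 = 28 − 30.75000 = -2.75000
t=10: T_10 = 32.75000; y_10 − T_10 = 30 − 32.75000 = -2.75000
Mean deviation: (-2.75000 + -2.75000) / 2 = -2.750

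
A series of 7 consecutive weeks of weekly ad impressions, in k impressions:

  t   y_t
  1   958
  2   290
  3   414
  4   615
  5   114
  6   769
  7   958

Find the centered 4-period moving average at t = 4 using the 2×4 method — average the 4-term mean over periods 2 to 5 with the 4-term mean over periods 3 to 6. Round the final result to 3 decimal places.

Sum over 2–5: 290 + 414 + 615 + 114 = 1433
Sum over 3–6: 414 + 615 + 114 + 769 = 1912
CMA at t=4 = (1433 + 1912) / (2·4) = 3345 / 8 = 418.125

418.125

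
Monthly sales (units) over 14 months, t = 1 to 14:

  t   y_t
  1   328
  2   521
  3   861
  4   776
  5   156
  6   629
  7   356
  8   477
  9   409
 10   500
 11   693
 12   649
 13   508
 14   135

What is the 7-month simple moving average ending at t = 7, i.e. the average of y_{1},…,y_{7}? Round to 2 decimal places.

518.14

Sum of periods 1–7: 328 + 521 + 861 + 776 + 156 + 629 + 356 = 3627
Divide by 7: 3627 / 7 = 518.14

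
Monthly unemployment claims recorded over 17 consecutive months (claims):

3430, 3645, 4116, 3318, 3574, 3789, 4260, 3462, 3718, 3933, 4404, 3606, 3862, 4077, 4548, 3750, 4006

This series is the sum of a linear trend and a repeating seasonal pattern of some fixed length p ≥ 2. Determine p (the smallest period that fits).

4

First differences y_{t+1} − y_t: 215, 471, -798, 256, 215, 471, -798, 256, 215, 471, …
The difference pattern repeats every 4 terms and not for any smaller step, so p = 4.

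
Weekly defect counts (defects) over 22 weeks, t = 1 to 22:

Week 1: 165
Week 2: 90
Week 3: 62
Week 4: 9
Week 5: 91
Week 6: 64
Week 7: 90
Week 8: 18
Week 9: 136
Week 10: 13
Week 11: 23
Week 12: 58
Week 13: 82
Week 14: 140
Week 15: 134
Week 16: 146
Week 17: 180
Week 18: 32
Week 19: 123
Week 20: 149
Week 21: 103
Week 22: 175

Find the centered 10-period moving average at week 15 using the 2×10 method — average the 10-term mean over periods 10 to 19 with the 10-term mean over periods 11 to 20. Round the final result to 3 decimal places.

99.900

Sum over 10–19: 13 + 23 + 58 + 82 + 140 + 134 + 146 + 180 + 32 + 123 = 931
Sum over 11–20: 23 + 58 + 82 + 140 + 134 + 146 + 180 + 32 + 123 + 149 = 1067
CMA at t=15 = (931 + 1067) / (2·10) = 1998 / 20 = 99.900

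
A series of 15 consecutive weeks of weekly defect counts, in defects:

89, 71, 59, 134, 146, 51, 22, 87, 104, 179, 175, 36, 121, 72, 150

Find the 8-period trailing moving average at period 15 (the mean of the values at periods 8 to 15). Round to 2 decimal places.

Sum of periods 8–15: 87 + 104 + 179 + 175 + 36 + 121 + 72 + 150 = 924
Divide by 8: 924 / 8 = 115.50

115.50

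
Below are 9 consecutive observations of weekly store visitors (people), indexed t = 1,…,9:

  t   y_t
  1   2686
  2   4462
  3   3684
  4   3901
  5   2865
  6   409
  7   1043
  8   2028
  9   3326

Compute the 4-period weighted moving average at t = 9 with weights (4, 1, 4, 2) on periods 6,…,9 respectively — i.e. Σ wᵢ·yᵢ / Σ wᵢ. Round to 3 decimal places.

Weighted sum: 4·409 + 1·1043 + 4·2028 + 2·3326 = 1636 + 1043 + 8112 + 6652 = 17443
Weight total: 4 + 1 + 4 + 2 = 11
WMA = 17443 / 11 = 1585.727

1585.727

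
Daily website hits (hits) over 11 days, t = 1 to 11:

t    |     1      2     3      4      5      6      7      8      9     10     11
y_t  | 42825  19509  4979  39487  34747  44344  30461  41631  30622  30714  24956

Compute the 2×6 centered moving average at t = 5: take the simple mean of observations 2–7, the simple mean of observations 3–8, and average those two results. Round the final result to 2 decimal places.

Sum over 2–7: 19509 + 4979 + 39487 + 34747 + 44344 + 30461 = 173527
Sum over 3–8: 4979 + 39487 + 34747 + 44344 + 30461 + 41631 = 195649
CMA at t=5 = (173527 + 195649) / (2·6) = 369176 / 12 = 30764.67

30764.67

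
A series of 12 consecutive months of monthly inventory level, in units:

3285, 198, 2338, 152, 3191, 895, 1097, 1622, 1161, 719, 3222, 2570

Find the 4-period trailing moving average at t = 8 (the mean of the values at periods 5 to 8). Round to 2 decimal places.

Sum of periods 5–8: 3191 + 895 + 1097 + 1622 = 6805
Divide by 4: 6805 / 4 = 1701.25

1701.25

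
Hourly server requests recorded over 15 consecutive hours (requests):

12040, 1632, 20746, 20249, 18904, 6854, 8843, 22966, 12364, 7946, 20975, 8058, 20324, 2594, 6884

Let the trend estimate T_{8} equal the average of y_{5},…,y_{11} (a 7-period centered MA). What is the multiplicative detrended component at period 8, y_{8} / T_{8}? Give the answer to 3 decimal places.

Trend T_8 = (18904 + 6854 + 8843 + 22966 + 12364 + 7946 + 20975) / 7 = 98852/7 = 14121.71429
Ratio to trend: 22966 / 14121.71429 = 1.626

1.626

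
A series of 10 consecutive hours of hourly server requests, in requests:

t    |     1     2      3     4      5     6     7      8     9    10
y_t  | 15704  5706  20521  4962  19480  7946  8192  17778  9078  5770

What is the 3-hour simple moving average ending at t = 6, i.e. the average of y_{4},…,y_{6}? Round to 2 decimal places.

10796.00

Sum of periods 4–6: 4962 + 19480 + 7946 = 32388
Divide by 3: 32388 / 3 = 10796.00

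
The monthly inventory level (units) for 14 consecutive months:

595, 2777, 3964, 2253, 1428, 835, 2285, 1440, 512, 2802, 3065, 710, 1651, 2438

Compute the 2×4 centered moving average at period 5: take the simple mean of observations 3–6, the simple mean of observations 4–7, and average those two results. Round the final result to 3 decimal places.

Sum over 3–6: 3964 + 2253 + 1428 + 835 = 8480
Sum over 4–7: 2253 + 1428 + 835 + 2285 = 6801
CMA at t=5 = (8480 + 6801) / (2·4) = 15281 / 8 = 1910.125

1910.125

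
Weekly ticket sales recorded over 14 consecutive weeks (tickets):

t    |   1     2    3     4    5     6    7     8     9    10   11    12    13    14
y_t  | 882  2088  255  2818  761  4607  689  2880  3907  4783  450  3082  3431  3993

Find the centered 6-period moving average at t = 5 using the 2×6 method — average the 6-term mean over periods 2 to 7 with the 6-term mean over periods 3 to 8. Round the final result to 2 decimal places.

1935.67

Sum over 2–7: 2088 + 255 + 2818 + 761 + 4607 + 689 = 11218
Sum over 3–8: 255 + 2818 + 761 + 4607 + 689 + 2880 = 12010
CMA at t=5 = (11218 + 12010) / (2·6) = 23228 / 12 = 1935.67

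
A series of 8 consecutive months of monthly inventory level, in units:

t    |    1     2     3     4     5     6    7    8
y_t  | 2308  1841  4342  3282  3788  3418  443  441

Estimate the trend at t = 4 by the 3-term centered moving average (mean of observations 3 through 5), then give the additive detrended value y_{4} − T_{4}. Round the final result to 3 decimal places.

-522.000

Trend T_4 = (4342 + 3282 + 3788) / 3 = 11412/3 = 3804.00000
Detrended value: 3282 − 3804.00000 = -522.000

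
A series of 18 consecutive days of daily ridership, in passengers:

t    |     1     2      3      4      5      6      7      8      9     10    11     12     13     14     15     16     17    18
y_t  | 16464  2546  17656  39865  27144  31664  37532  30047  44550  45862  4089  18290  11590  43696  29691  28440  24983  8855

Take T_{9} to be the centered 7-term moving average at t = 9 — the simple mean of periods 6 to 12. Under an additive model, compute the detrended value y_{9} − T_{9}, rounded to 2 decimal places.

14259.43

Trend T_9 = (31664 + 37532 + 30047 + 44550 + 45862 + 4089 + 18290) / 7 = 212034/7 = 30290.5714
Detrended value: 44550 − 30290.5714 = 14259.43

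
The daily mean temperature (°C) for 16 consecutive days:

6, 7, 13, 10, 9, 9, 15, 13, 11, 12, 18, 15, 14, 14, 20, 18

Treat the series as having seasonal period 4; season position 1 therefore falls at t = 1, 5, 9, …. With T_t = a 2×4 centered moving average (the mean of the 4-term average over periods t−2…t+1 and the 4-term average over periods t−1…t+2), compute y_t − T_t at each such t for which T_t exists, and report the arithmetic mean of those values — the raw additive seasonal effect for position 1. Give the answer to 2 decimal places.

Season position 1 occurs at t = 5, 9, 13 (where T_t is defined).
t=5: T_5 = 10.5000; y_5 − T_5 = 9 − 10.5000 = -1.5000
t=9: T_9 = 13.1250; y_9 − T_9 = 11 − 13.1250 = -2.1250
t=13: T_13 = 15.5000; y_13 − T_13 = 14 − 15.5000 = -1.5000
Mean deviation: (-1.5000 + -2.1250 + -1.5000) / 3 = -1.71

-1.71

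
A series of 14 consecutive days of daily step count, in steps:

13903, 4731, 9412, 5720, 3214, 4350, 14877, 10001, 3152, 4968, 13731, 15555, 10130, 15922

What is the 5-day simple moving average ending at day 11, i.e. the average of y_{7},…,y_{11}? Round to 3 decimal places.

Sum of periods 7–11: 14877 + 10001 + 3152 + 4968 + 13731 = 46729
Divide by 5: 46729 / 5 = 9345.800

9345.800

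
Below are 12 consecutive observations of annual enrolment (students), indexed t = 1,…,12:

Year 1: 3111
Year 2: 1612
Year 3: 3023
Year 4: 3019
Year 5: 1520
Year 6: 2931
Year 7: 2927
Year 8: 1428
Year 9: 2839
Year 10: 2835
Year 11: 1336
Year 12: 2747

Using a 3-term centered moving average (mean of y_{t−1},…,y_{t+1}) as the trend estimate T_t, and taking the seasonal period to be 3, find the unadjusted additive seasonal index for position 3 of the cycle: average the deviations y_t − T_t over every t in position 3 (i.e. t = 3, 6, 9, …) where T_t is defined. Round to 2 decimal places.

471.67

Season position 3 occurs at t = 3, 6, 9 (where T_t is defined).
t=3: T_3 = 2551.3333; y_3 − T_3 = 3023 − 2551.3333 = 471.6667
t=6: T_6 = 2459.3333; y_6 − T_6 = 2931 − 2459.3333 = 471.6667
t=9: T_9 = 2367.3333; y_9 − T_9 = 2839 − 2367.3333 = 471.6667
Mean deviation: (471.6667 + 471.6667 + 471.6667) / 3 = 471.67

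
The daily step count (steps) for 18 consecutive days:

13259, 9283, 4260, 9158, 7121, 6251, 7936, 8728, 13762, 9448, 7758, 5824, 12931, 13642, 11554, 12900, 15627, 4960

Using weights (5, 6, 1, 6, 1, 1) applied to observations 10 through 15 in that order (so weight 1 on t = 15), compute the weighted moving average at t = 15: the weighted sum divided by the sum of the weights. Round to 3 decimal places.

10119.700

Weighted sum: 5·9448 + 6·7758 + 1·5824 + 6·12931 + 1·13642 + 1·11554 = 47240 + 46548 + 5824 + 77586 + 13642 + 11554 = 202394
Weight total: 5 + 6 + 1 + 6 + 1 + 1 = 20
WMA = 202394 / 20 = 10119.700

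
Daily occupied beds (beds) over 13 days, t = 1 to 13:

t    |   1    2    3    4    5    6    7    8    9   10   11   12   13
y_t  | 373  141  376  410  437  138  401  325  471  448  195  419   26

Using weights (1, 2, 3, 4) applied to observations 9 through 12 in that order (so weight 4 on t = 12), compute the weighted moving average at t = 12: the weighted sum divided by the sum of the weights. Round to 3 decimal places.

Weighted sum: 1·471 + 2·448 + 3·195 + 4·419 = 471 + 896 + 585 + 1676 = 3628
Weight total: 1 + 2 + 3 + 4 = 10
WMA = 3628 / 10 = 362.800

362.800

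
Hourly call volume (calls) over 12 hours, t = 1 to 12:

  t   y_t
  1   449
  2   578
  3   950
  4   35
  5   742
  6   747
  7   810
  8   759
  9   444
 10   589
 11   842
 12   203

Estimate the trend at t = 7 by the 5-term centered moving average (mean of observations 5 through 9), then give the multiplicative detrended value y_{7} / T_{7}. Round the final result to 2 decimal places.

1.16

Trend T_7 = (742 + 747 + 810 + 759 + 444) / 5 = 3502/5 = 700.4000
Ratio to trend: 810 / 700.4000 = 1.16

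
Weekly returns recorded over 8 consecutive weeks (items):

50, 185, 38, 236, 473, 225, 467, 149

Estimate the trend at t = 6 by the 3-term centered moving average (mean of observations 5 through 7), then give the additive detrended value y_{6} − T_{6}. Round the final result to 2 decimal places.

Trend T_6 = (473 + 225 + 467) / 3 = 1165/3 = 388.3333
Detrended value: 225 − 388.3333 = -163.33

-163.33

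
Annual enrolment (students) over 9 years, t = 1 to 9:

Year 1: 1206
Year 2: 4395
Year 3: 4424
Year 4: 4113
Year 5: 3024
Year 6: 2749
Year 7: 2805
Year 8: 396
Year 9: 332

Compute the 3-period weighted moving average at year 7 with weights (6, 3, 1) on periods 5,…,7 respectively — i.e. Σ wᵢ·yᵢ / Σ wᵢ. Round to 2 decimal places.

2919.60

Weighted sum: 6·3024 + 3·2749 + 1·2805 = 18144 + 8247 + 2805 = 29196
Weight total: 6 + 3 + 1 = 10
WMA = 29196 / 10 = 2919.60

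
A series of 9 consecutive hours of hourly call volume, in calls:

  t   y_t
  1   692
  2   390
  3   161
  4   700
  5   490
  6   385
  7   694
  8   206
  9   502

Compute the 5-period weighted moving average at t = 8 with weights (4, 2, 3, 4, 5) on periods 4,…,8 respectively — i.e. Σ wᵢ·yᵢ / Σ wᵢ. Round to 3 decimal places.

485.611

Weighted sum: 4·700 + 2·490 + 3·385 + 4·694 + 5·206 = 2800 + 980 + 1155 + 2776 + 1030 = 8741
Weight total: 4 + 2 + 3 + 4 + 5 = 18
WMA = 8741 / 18 = 485.611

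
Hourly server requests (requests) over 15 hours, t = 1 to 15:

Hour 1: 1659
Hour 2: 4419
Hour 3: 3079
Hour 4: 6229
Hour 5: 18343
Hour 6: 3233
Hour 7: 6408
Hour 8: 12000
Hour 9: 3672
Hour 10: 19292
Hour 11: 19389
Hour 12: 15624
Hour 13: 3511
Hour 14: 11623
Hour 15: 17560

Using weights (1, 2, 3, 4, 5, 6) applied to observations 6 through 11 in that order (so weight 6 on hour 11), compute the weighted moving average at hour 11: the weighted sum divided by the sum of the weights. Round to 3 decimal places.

13311.000

Weighted sum: 1·3233 + 2·6408 + 3·12000 + 4·3672 + 5·19292 + 6·19389 = 3233 + 12816 + 36000 + 14688 + 96460 + 116334 = 279531
Weight total: 1 + 2 + 3 + 4 + 5 + 6 = 21
WMA = 279531 / 21 = 13311.000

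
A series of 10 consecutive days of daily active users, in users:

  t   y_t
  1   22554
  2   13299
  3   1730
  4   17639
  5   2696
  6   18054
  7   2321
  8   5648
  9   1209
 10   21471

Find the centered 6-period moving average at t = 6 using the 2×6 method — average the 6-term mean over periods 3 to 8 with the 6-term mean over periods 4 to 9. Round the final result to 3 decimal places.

7971.250

Sum over 3–8: 1730 + 17639 + 2696 + 18054 + 2321 + 5648 = 48088
Sum over 4–9: 17639 + 2696 + 18054 + 2321 + 5648 + 1209 = 47567
CMA at t=6 = (48088 + 47567) / (2·6) = 95655 / 12 = 7971.250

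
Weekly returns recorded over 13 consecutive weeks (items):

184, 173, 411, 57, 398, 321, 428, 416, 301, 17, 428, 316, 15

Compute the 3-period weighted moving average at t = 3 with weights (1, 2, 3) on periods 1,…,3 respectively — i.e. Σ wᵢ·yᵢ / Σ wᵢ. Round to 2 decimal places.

Weighted sum: 1·184 + 2·173 + 3·411 = 184 + 346 + 1233 = 1763
Weight total: 1 + 2 + 3 = 6
WMA = 1763 / 6 = 293.83

293.83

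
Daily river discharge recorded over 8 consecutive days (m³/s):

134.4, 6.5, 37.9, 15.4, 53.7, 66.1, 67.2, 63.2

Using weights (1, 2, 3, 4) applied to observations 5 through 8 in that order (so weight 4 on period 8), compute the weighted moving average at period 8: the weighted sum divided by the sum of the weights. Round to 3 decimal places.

Weighted sum: 1·53.7 + 2·66.1 + 3·67.2 + 4·63.2 = 53.7 + 132.2 + 201.6 + 252.8 = 640.3
Weight total: 1 + 2 + 3 + 4 = 10
WMA = 640.3 / 10 = 64.030

64.030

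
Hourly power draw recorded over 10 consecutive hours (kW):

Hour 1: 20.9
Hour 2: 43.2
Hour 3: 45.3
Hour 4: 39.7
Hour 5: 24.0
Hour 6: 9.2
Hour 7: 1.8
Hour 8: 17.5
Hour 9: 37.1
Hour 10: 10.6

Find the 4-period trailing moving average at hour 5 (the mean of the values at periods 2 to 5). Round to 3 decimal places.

38.050

Sum of periods 2–5: 43.2 + 45.3 + 39.7 + 24.0 = 152.2
Divide by 4: 152.2 / 4 = 38.050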